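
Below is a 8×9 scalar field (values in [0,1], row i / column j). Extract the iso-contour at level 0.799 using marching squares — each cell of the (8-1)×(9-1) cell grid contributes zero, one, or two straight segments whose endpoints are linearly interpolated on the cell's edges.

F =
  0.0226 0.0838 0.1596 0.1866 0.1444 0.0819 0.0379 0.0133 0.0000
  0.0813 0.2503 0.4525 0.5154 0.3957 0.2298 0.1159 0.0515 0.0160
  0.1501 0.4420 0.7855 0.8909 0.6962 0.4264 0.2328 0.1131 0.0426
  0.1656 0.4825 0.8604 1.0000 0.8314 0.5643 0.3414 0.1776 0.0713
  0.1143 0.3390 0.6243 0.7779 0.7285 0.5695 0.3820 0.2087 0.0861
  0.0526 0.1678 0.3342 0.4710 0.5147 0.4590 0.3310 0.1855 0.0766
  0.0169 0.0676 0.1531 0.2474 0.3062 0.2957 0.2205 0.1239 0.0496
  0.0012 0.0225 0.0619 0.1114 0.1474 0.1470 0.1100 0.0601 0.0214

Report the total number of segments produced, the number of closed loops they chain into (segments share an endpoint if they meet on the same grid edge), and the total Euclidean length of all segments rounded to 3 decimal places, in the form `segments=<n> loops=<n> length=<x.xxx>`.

segments=10 loops=1 length=6.684

cell (1,2): code 0100 → (1.755,3.000)–(2.000,2.128)
cell (1,3): code 1000 → (2.000,3.472)–(1.755,3.000)
cell (2,1): code 0100 → (2.180,2.000)–(3.000,1.838)
cell (2,2): code 1110 → (2.000,2.128)–(2.180,2.000)
cell (2,3): code 1101 → (2.760,4.000)–(2.000,3.472)
cell (2,4): code 1000 → (3.000,4.121)–(2.760,4.000)
cell (3,1): code 0010 → (3.000,1.838)–(3.260,2.000)
cell (3,2): code 0011 → (3.260,2.000)–(3.905,3.000)
cell (3,3): code 0011 → (3.905,3.000)–(3.315,4.000)
cell (3,4): code 0001 → (3.315,4.000)–(3.000,4.121)
total: 10 segments, chained into 1 closed loop(s), length Σ = 6.683561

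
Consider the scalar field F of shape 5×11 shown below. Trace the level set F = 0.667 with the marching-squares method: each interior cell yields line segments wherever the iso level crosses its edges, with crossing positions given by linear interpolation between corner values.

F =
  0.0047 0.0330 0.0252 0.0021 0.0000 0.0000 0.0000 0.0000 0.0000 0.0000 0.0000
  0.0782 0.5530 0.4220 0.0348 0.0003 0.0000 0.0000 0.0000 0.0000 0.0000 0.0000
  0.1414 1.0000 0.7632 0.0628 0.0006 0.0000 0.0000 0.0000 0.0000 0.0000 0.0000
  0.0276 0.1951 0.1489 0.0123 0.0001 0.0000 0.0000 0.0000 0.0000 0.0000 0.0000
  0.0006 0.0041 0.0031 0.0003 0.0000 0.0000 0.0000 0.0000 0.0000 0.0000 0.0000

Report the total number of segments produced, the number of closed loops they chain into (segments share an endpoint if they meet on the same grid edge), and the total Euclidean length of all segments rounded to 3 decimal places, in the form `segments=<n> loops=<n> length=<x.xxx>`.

segments=6 loops=1 length=4.063

cell (1,0): code 0100 → (1.255,1.000)–(2.000,0.612)
cell (1,1): code 1100 → (1.718,2.000)–(1.255,1.000)
cell (1,2): code 1000 → (2.000,2.137)–(1.718,2.000)
cell (2,0): code 0010 → (2.000,0.612)–(2.414,1.000)
cell (2,1): code 0011 → (2.414,1.000)–(2.157,2.000)
cell (2,2): code 0001 → (2.157,2.000)–(2.000,2.137)
total: 6 segments, chained into 1 closed loop(s), length Σ = 4.063399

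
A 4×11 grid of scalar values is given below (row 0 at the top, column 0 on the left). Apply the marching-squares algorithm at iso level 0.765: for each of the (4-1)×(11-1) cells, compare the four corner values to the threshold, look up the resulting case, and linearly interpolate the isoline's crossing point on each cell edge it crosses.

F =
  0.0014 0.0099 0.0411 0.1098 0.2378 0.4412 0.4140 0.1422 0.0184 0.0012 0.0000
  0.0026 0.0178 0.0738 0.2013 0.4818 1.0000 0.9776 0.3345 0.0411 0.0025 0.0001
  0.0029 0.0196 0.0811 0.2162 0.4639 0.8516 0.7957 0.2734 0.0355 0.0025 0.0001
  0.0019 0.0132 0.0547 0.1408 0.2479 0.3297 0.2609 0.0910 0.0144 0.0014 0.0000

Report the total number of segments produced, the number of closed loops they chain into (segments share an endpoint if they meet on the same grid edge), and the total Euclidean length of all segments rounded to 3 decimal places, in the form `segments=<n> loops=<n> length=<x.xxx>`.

cell (0,4): code 0100 → (0.579,5.000)–(1.000,4.547)
cell (0,5): code 1100 → (0.623,6.000)–(0.579,5.000)
cell (0,6): code 1000 → (1.000,6.331)–(0.623,6.000)
cell (1,4): code 0110 → (1.000,4.547)–(2.000,4.777)
cell (1,6): code 1001 → (2.000,6.059)–(1.000,6.331)
cell (2,4): code 0010 → (2.000,4.777)–(2.166,5.000)
cell (2,5): code 0011 → (2.166,5.000)–(2.057,6.000)
cell (2,6): code 0001 → (2.057,6.000)–(2.000,6.059)
total: 8 segments, chained into 1 closed loop(s), length Σ = 5.549700

segments=8 loops=1 length=5.550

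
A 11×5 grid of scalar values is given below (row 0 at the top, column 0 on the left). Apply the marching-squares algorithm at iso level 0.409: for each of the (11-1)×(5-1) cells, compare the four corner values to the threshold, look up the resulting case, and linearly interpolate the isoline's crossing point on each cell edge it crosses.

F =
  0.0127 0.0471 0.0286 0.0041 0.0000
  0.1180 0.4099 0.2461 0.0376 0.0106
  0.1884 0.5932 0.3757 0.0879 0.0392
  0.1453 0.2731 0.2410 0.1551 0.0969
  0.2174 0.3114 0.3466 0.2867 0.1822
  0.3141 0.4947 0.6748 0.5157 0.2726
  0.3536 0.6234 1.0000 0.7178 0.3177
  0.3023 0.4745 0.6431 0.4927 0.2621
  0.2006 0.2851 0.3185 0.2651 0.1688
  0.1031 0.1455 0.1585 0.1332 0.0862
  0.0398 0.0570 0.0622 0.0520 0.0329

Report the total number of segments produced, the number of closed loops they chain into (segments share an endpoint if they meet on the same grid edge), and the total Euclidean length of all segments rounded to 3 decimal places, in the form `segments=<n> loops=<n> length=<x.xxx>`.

cell (0,0): code 0100 → (0.998,1.000)–(1.000,0.997)
cell (0,1): code 1000 → (1.000,1.005)–(0.998,1.000)
cell (1,0): code 0110 → (1.000,0.997)–(2.000,0.545)
cell (1,1): code 1001 → (2.000,1.847)–(1.000,1.005)
cell (2,0): code 0010 → (2.000,0.545)–(2.575,1.000)
cell (2,1): code 0001 → (2.575,1.000)–(2.000,1.847)
cell (4,0): code 0100 → (4.532,1.000)–(5.000,0.525)
cell (4,1): code 1100 → (4.190,2.000)–(4.532,1.000)
cell (4,2): code 1100 → (4.534,3.000)–(4.190,2.000)
cell (4,3): code 1000 → (5.000,3.439)–(4.534,3.000)
cell (5,0): code 0110 → (5.000,0.525)–(6.000,0.205)
cell (5,3): code 1001 → (6.000,3.772)–(5.000,3.439)
cell (6,0): code 0110 → (6.000,0.205)–(7.000,0.620)
cell (6,3): code 1001 → (7.000,3.363)–(6.000,3.772)
cell (7,0): code 0010 → (7.000,0.620)–(7.346,1.000)
cell (7,1): code 0011 → (7.346,1.000)–(7.721,2.000)
cell (7,2): code 0011 → (7.721,2.000)–(7.368,3.000)
cell (7,3): code 0001 → (7.368,3.000)–(7.000,3.363)
total: 18 segments, chained into 2 closed loop(s), length Σ = 15.018780

segments=18 loops=2 length=15.019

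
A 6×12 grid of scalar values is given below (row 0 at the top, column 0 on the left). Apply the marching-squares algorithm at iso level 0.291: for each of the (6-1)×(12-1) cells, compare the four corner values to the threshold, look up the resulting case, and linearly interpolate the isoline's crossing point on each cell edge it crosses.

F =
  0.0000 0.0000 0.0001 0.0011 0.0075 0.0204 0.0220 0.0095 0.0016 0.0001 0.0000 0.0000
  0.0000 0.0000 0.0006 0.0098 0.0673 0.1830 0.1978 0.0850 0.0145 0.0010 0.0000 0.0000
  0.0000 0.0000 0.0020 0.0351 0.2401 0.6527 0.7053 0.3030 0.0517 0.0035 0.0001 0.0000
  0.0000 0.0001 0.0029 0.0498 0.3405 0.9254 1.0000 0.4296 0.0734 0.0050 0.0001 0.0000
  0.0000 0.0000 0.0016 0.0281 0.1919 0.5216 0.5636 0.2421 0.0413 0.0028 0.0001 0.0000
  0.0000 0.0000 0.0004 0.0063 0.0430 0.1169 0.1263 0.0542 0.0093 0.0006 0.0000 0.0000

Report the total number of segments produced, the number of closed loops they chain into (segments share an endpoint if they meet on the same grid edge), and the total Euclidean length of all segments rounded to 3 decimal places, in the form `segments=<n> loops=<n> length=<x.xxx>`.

segments=14 loops=1 length=10.796

cell (1,4): code 0100 → (1.230,5.000)–(2.000,4.123)
cell (1,5): code 1100 → (1.184,6.000)–(1.230,5.000)
cell (1,6): code 1100 → (1.945,7.000)–(1.184,6.000)
cell (1,7): code 1000 → (2.000,7.048)–(1.945,7.000)
cell (2,3): code 0100 → (2.507,4.000)–(3.000,3.830)
cell (2,4): code 1110 → (2.000,4.123)–(2.507,4.000)
cell (2,7): code 1001 → (3.000,7.389)–(2.000,7.048)
cell (3,3): code 0010 → (3.000,3.830)–(3.333,4.000)
cell (3,4): code 0111 → (3.333,4.000)–(4.000,4.301)
cell (3,6): code 1011 → (4.000,6.848)–(3.739,7.000)
cell (3,7): code 0001 → (3.739,7.000)–(3.000,7.389)
cell (4,4): code 0010 → (4.000,4.301)–(4.570,5.000)
cell (4,5): code 0011 → (4.570,5.000)–(4.623,6.000)
cell (4,6): code 0001 → (4.623,6.000)–(4.000,6.848)
total: 14 segments, chained into 1 closed loop(s), length Σ = 10.796464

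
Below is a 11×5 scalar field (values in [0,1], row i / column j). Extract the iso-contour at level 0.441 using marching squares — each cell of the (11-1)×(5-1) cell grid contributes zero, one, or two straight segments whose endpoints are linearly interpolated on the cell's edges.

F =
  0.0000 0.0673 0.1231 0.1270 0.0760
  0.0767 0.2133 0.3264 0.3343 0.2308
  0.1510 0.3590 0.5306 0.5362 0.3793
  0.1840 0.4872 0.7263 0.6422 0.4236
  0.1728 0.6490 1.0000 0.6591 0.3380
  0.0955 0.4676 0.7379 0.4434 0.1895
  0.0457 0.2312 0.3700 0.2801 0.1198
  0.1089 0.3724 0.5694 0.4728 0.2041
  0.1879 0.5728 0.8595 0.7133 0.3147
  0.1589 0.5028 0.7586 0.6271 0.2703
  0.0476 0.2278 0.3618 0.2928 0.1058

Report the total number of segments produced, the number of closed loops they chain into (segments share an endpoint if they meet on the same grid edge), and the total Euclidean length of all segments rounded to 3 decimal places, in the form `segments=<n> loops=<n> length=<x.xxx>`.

segments=26 loops=2 length=21.536

cell (1,1): code 0100 → (1.561,2.000)–(2.000,1.478)
cell (1,2): code 1100 → (1.528,3.000)–(1.561,2.000)
cell (1,3): code 1000 → (2.000,3.607)–(1.528,3.000)
cell (2,0): code 0100 → (2.640,1.000)–(3.000,0.848)
cell (2,1): code 1110 → (2.000,1.478)–(2.640,1.000)
cell (2,3): code 1001 → (3.000,3.920)–(2.000,3.607)
cell (3,0): code 0110 → (3.000,0.848)–(4.000,0.563)
cell (3,3): code 1001 → (4.000,3.679)–(3.000,3.920)
cell (4,0): code 0110 → (4.000,0.563)–(5.000,0.929)
cell (4,3): code 1001 → (5.000,3.009)–(4.000,3.679)
cell (5,0): code 0010 → (5.000,0.929)–(5.113,1.000)
cell (5,1): code 0011 → (5.113,1.000)–(5.807,2.000)
cell (5,2): code 0011 → (5.807,2.000)–(5.015,3.000)
cell (5,3): code 0001 → (5.015,3.000)–(5.000,3.009)
cell (6,1): code 0100 → (6.356,2.000)–(7.000,1.348)
cell (6,2): code 1100 → (6.835,3.000)–(6.356,2.000)
cell (6,3): code 1000 → (7.000,3.118)–(6.835,3.000)
cell (7,0): code 0100 → (7.342,1.000)–(8.000,0.658)
cell (7,1): code 1110 → (7.000,1.348)–(7.342,1.000)
cell (7,3): code 1001 → (8.000,3.683)–(7.000,3.118)
cell (8,0): code 0110 → (8.000,0.658)–(9.000,0.820)
cell (8,3): code 1001 → (9.000,3.522)–(8.000,3.683)
cell (9,0): code 0010 → (9.000,0.820)–(9.225,1.000)
cell (9,1): code 0011 → (9.225,1.000)–(9.800,2.000)
cell (9,2): code 0011 → (9.800,2.000)–(9.557,3.000)
cell (9,3): code 0001 → (9.557,3.000)–(9.000,3.522)
total: 26 segments, chained into 2 closed loop(s), length Σ = 21.535553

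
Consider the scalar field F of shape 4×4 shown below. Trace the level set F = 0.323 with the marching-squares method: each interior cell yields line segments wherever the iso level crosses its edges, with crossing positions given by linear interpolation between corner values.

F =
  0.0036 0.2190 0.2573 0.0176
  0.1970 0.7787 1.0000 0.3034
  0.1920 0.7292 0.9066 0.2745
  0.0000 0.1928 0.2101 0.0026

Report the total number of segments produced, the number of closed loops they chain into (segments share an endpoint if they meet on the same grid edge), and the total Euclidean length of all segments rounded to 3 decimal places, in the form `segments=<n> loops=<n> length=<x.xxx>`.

cell (0,0): code 0100 → (0.186,1.000)–(1.000,0.217)
cell (0,1): code 1100 → (0.088,2.000)–(0.186,1.000)
cell (0,2): code 1000 → (1.000,2.972)–(0.088,2.000)
cell (1,0): code 0110 → (1.000,0.217)–(2.000,0.244)
cell (1,2): code 1001 → (2.000,2.923)–(1.000,2.972)
cell (2,0): code 0010 → (2.000,0.244)–(2.757,1.000)
cell (2,1): code 0011 → (2.757,1.000)–(2.838,2.000)
cell (2,2): code 0001 → (2.838,2.000)–(2.000,2.923)
total: 8 segments, chained into 1 closed loop(s), length Σ = 8.788790

segments=8 loops=1 length=8.789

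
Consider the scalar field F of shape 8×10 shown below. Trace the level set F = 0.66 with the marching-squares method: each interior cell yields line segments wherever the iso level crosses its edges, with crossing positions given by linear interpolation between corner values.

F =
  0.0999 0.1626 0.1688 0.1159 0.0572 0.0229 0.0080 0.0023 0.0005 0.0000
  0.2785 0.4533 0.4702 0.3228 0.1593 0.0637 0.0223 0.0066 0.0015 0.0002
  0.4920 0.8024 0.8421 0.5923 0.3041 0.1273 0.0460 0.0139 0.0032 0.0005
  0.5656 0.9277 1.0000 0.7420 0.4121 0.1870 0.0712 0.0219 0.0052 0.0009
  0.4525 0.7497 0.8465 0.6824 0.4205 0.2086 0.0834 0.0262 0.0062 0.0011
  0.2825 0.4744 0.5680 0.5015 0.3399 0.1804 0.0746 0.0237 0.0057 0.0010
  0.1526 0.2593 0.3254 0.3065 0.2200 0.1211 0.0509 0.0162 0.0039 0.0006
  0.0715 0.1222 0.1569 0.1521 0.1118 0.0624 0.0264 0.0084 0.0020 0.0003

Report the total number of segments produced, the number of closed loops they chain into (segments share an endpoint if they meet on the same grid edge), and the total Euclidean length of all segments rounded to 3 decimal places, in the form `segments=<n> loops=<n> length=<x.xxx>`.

cell (1,0): code 0100 → (1.592,1.000)–(2.000,0.541)
cell (1,1): code 1100 → (1.510,2.000)–(1.592,1.000)
cell (1,2): code 1000 → (2.000,2.729)–(1.510,2.000)
cell (2,0): code 0110 → (2.000,0.541)–(3.000,0.261)
cell (2,2): code 1101 → (2.452,3.000)–(2.000,2.729)
cell (2,3): code 1000 → (3.000,3.249)–(2.452,3.000)
cell (3,0): code 0110 → (3.000,0.261)–(4.000,0.698)
cell (3,3): code 1001 → (4.000,3.086)–(3.000,3.249)
cell (4,0): code 0010 → (4.000,0.698)–(4.326,1.000)
cell (4,1): code 0011 → (4.326,1.000)–(4.670,2.000)
cell (4,2): code 0011 → (4.670,2.000)–(4.124,3.000)
cell (4,3): code 0001 → (4.124,3.000)–(4.000,3.086)
total: 12 segments, chained into 1 closed loop(s), length Σ = 9.558800

segments=12 loops=1 length=9.559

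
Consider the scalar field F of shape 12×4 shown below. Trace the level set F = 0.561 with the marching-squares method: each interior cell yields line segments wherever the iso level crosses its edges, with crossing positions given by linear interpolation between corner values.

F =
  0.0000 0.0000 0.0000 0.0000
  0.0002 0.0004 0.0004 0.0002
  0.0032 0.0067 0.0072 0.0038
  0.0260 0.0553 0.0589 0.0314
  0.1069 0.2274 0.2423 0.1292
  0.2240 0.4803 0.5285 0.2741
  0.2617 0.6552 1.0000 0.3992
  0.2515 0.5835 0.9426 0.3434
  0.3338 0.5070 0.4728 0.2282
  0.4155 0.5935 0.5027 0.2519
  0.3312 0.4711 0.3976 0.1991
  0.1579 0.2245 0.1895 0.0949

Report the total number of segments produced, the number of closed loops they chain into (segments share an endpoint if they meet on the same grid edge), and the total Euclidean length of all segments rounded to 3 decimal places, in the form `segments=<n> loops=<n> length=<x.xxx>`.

cell (5,0): code 0100 → (5.461,1.000)–(6.000,0.761)
cell (5,1): code 1100 → (5.069,2.000)–(5.461,1.000)
cell (5,2): code 1000 → (6.000,2.731)–(5.069,2.000)
cell (6,0): code 0110 → (6.000,0.761)–(7.000,0.932)
cell (6,2): code 1001 → (7.000,2.637)–(6.000,2.731)
cell (7,0): code 0010 → (7.000,0.932)–(7.294,1.000)
cell (7,1): code 0011 → (7.294,1.000)–(7.812,2.000)
cell (7,2): code 0001 → (7.812,2.000)–(7.000,2.637)
cell (8,0): code 0100 → (8.624,1.000)–(9.000,0.817)
cell (8,1): code 1000 → (9.000,1.358)–(8.624,1.000)
cell (9,0): code 0010 → (9.000,0.817)–(9.266,1.000)
cell (9,1): code 0001 → (9.266,1.000)–(9.000,1.358)
total: 12 segments, chained into 2 closed loop(s), length Σ = 9.031039

segments=12 loops=2 length=9.031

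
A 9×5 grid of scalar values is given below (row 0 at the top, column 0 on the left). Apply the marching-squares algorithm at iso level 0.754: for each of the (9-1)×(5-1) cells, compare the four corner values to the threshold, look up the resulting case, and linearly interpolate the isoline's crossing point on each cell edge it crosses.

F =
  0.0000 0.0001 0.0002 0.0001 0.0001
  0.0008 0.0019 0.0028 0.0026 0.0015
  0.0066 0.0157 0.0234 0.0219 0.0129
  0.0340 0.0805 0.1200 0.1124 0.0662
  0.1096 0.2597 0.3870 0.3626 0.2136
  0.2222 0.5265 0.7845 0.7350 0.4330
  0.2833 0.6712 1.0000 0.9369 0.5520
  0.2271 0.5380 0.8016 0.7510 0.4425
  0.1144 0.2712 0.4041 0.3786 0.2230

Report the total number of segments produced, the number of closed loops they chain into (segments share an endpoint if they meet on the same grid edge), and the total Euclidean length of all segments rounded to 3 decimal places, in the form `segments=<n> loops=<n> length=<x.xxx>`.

cell (4,1): code 0100 → (4.923,2.000)–(5.000,1.882)
cell (4,2): code 1000 → (5.000,2.616)–(4.923,2.000)
cell (5,1): code 0110 → (5.000,1.882)–(6.000,1.252)
cell (5,2): code 1101 → (5.094,3.000)–(5.000,2.616)
cell (5,3): code 1000 → (6.000,3.475)–(5.094,3.000)
cell (6,1): code 0110 → (6.000,1.252)–(7.000,1.819)
cell (6,2): code 1011 → (7.000,2.941)–(6.984,3.000)
cell (6,3): code 0001 → (6.984,3.000)–(6.000,3.475)
cell (7,1): code 0010 → (7.000,1.819)–(7.120,2.000)
cell (7,2): code 0001 → (7.120,2.000)–(7.000,2.941)
total: 10 segments, chained into 1 closed loop(s), length Σ = 6.830789

segments=10 loops=1 length=6.831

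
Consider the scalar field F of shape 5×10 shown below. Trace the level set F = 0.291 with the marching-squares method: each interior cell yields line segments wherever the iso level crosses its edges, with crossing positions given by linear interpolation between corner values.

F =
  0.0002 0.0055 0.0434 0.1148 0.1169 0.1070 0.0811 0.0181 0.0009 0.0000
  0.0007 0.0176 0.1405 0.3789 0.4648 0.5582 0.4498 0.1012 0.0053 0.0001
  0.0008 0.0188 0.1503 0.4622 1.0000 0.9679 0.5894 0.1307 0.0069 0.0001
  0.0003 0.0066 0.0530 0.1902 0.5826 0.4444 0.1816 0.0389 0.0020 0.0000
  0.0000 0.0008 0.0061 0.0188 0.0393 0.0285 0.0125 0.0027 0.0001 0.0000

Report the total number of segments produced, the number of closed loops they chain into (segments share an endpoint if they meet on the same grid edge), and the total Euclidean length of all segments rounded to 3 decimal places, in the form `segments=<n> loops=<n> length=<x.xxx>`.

segments=14 loops=1 length=11.571

cell (0,2): code 0100 → (0.667,3.000)–(1.000,2.631)
cell (0,3): code 1100 → (0.500,4.000)–(0.667,3.000)
cell (0,4): code 1100 → (0.408,5.000)–(0.500,4.000)
cell (0,5): code 1100 → (0.569,6.000)–(0.408,5.000)
cell (0,6): code 1000 → (1.000,6.456)–(0.569,6.000)
cell (1,2): code 0110 → (1.000,2.631)–(2.000,2.451)
cell (1,6): code 1001 → (2.000,6.651)–(1.000,6.456)
cell (2,2): code 0010 → (2.000,2.451)–(2.629,3.000)
cell (2,3): code 0111 → (2.629,3.000)–(3.000,3.257)
cell (2,5): code 1011 → (3.000,5.584)–(2.732,6.000)
cell (2,6): code 0001 → (2.732,6.000)–(2.000,6.651)
cell (3,3): code 0010 → (3.000,3.257)–(3.537,4.000)
cell (3,4): code 0011 → (3.537,4.000)–(3.369,5.000)
cell (3,5): code 0001 → (3.369,5.000)–(3.000,5.584)
total: 14 segments, chained into 1 closed loop(s), length Σ = 11.571132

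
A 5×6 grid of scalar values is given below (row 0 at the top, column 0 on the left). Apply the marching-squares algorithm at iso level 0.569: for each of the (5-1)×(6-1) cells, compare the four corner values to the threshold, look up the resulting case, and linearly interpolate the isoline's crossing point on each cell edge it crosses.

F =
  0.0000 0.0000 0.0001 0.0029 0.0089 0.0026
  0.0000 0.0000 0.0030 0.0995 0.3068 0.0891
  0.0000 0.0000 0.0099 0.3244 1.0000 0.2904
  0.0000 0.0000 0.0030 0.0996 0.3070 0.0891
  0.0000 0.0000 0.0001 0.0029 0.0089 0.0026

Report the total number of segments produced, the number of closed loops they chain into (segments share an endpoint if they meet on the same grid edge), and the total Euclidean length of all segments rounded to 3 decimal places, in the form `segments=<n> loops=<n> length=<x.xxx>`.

segments=4 loops=1 length=3.520

cell (1,3): code 0100 → (1.378,4.000)–(2.000,3.362)
cell (1,4): code 1000 → (2.000,4.607)–(1.378,4.000)
cell (2,3): code 0010 → (2.000,3.362)–(2.622,4.000)
cell (2,4): code 0001 → (2.622,4.000)–(2.000,4.607)
total: 4 segments, chained into 1 closed loop(s), length Σ = 3.520277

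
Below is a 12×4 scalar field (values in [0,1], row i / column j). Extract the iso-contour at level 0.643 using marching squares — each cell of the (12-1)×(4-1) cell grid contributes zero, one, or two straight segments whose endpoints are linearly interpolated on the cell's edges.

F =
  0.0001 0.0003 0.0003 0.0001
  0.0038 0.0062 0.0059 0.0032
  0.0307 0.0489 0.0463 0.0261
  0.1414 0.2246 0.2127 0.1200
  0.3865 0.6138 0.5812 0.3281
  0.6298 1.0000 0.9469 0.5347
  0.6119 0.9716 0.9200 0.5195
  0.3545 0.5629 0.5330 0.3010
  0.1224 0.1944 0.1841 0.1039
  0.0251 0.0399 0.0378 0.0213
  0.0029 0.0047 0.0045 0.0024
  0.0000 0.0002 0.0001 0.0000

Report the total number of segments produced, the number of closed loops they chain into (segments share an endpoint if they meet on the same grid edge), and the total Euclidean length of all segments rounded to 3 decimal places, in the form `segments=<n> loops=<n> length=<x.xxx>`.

segments=8 loops=1 length=8.670

cell (4,0): code 0100 → (4.076,1.000)–(5.000,0.036)
cell (4,1): code 1100 → (4.169,2.000)–(4.076,1.000)
cell (4,2): code 1000 → (5.000,2.737)–(4.169,2.000)
cell (5,0): code 0110 → (5.000,0.036)–(6.000,0.086)
cell (5,2): code 1001 → (6.000,2.692)–(5.000,2.737)
cell (6,0): code 0010 → (6.000,0.086)–(6.804,1.000)
cell (6,1): code 0011 → (6.804,1.000)–(6.716,2.000)
cell (6,2): code 0001 → (6.716,2.000)–(6.000,2.692)
total: 8 segments, chained into 1 closed loop(s), length Σ = 8.669605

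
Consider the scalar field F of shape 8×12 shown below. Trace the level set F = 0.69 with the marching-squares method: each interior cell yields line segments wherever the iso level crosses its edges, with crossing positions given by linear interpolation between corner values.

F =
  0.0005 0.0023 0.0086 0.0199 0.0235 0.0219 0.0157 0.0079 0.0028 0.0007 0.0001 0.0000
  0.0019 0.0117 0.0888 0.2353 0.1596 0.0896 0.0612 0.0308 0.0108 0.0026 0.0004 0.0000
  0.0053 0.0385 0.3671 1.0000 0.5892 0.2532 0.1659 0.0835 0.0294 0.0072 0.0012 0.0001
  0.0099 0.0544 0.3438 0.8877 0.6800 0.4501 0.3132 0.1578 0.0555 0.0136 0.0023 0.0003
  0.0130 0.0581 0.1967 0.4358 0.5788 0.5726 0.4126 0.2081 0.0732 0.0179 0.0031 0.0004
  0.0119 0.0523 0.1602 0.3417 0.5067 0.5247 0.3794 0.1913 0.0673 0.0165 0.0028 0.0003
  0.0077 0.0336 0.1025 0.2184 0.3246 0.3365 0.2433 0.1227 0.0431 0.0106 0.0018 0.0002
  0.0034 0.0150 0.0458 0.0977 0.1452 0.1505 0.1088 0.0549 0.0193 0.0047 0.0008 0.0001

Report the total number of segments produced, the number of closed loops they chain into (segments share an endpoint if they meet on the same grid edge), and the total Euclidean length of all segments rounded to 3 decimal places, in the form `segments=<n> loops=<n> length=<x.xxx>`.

cell (1,2): code 0100 → (1.595,3.000)–(2.000,2.510)
cell (1,3): code 1000 → (2.000,3.755)–(1.595,3.000)
cell (2,2): code 0110 → (2.000,2.510)–(3.000,2.637)
cell (2,3): code 1001 → (3.000,3.952)–(2.000,3.755)
cell (3,2): code 0010 → (3.000,2.637)–(3.437,3.000)
cell (3,3): code 0001 → (3.437,3.000)–(3.000,3.952)
total: 6 segments, chained into 1 closed loop(s), length Σ = 5.136002

segments=6 loops=1 length=5.136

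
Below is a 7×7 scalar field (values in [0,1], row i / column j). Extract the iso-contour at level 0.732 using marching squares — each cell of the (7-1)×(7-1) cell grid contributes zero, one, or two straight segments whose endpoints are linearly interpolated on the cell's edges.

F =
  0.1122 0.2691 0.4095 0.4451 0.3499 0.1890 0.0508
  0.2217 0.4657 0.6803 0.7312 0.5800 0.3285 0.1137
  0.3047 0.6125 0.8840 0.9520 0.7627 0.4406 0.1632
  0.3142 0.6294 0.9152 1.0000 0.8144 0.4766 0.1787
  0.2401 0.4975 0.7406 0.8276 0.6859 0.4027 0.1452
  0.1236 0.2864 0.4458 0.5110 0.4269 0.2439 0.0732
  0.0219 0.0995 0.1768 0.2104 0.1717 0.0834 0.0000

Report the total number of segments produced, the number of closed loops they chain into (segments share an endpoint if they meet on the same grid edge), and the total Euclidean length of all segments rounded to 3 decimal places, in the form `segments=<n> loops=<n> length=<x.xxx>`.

cell (1,1): code 0100 → (1.254,2.000)–(2.000,1.440)
cell (1,2): code 1100 → (1.004,3.000)–(1.254,2.000)
cell (1,3): code 1100 → (1.832,4.000)–(1.004,3.000)
cell (1,4): code 1000 → (2.000,4.095)–(1.832,4.000)
cell (2,1): code 0110 → (2.000,1.440)–(3.000,1.359)
cell (2,4): code 1001 → (3.000,4.244)–(2.000,4.095)
cell (3,1): code 0110 → (3.000,1.359)–(4.000,1.965)
cell (3,3): code 1011 → (4.000,3.675)–(3.641,4.000)
cell (3,4): code 0001 → (3.641,4.000)–(3.000,4.244)
cell (4,1): code 0010 → (4.000,1.965)–(4.029,2.000)
cell (4,2): code 0011 → (4.029,2.000)–(4.302,3.000)
cell (4,3): code 0001 → (4.302,3.000)–(4.000,3.675)
total: 12 segments, chained into 1 closed loop(s), length Σ = 9.630683

segments=12 loops=1 length=9.631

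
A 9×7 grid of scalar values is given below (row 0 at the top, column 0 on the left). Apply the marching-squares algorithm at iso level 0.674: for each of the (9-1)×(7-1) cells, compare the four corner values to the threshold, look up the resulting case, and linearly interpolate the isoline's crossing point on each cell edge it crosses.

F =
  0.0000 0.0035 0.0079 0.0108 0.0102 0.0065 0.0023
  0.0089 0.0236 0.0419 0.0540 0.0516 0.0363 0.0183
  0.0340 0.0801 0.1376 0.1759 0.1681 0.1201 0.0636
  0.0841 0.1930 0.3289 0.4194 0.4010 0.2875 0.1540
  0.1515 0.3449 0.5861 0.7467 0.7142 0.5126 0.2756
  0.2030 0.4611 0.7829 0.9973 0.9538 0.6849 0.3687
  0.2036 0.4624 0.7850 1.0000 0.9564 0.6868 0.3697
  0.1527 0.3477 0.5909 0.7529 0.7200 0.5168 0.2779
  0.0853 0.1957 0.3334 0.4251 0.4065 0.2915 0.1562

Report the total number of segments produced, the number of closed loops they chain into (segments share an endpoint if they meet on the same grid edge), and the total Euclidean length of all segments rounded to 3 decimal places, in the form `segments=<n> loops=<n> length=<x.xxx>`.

segments=16 loops=1 length=10.849

cell (3,2): code 0100 → (3.778,3.000)–(4.000,2.547)
cell (3,3): code 1100 → (3.872,4.000)–(3.778,3.000)
cell (3,4): code 1000 → (4.000,4.199)–(3.872,4.000)
cell (4,1): code 0100 → (4.447,2.000)–(5.000,1.662)
cell (4,2): code 1110 → (4.000,2.547)–(4.447,2.000)
cell (4,4): code 1101 → (4.937,5.000)–(4.000,4.199)
cell (4,5): code 1000 → (5.000,5.034)–(4.937,5.000)
cell (5,1): code 0110 → (5.000,1.662)–(6.000,1.656)
cell (5,5): code 1001 → (6.000,5.040)–(5.000,5.034)
cell (6,1): code 0010 → (6.000,1.656)–(6.572,2.000)
cell (6,2): code 0111 → (6.572,2.000)–(7.000,2.513)
cell (6,4): code 1011 → (7.000,4.226)–(6.075,5.000)
cell (6,5): code 0001 → (6.075,5.000)–(6.000,5.040)
cell (7,2): code 0010 → (7.000,2.513)–(7.241,3.000)
cell (7,3): code 0011 → (7.241,3.000)–(7.147,4.000)
cell (7,4): code 0001 → (7.147,4.000)–(7.000,4.226)
total: 16 segments, chained into 1 closed loop(s), length Σ = 10.849229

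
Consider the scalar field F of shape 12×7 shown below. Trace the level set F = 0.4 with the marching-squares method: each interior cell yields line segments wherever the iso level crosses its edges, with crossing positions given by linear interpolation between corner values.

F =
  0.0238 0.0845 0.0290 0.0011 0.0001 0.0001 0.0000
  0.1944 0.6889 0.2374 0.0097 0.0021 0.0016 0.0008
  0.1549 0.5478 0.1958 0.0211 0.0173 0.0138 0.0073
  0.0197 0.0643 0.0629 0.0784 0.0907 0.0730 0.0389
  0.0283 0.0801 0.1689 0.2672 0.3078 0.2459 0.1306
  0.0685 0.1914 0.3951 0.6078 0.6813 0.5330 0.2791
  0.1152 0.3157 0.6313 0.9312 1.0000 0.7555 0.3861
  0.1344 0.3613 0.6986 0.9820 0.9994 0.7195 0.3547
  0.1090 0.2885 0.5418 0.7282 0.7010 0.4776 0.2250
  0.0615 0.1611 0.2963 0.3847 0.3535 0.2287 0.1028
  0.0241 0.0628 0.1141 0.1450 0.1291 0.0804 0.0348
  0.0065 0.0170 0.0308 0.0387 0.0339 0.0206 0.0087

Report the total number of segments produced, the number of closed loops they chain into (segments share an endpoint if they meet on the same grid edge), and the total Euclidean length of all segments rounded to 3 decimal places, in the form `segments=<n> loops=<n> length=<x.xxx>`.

cell (0,0): code 0100 → (0.522,1.000)–(1.000,0.416)
cell (0,1): code 1000 → (1.000,1.640)–(0.522,1.000)
cell (1,0): code 0110 → (1.000,0.416)–(2.000,0.624)
cell (1,1): code 1001 → (2.000,1.420)–(1.000,1.640)
cell (2,0): code 0010 → (2.000,0.624)–(2.306,1.000)
cell (2,1): code 0001 → (2.306,1.000)–(2.000,1.420)
cell (4,2): code 0100 → (4.390,3.000)–(5.000,2.023)
cell (4,3): code 1100 → (4.247,4.000)–(4.390,3.000)
cell (4,4): code 1100 → (4.537,5.000)–(4.247,4.000)
cell (4,5): code 1000 → (5.000,5.524)–(4.537,5.000)
cell (5,1): code 0100 → (5.021,2.000)–(6.000,1.267)
cell (5,2): code 1110 → (5.000,2.023)–(5.021,2.000)
cell (5,5): code 1001 → (6.000,5.962)–(5.000,5.524)
cell (6,1): code 0110 → (6.000,1.267)–(7.000,1.115)
cell (6,5): code 1001 → (7.000,5.876)–(6.000,5.962)
cell (7,1): code 0110 → (7.000,1.115)–(8.000,1.440)
cell (7,5): code 1001 → (8.000,5.307)–(7.000,5.876)
cell (8,1): code 0010 → (8.000,1.440)–(8.578,2.000)
cell (8,2): code 0011 → (8.578,2.000)–(8.955,3.000)
cell (8,3): code 0011 → (8.955,3.000)–(8.866,4.000)
cell (8,4): code 0011 → (8.866,4.000)–(8.312,5.000)
cell (8,5): code 0001 → (8.312,5.000)–(8.000,5.307)
total: 22 segments, chained into 2 closed loop(s), length Σ = 19.527205

segments=22 loops=2 length=19.527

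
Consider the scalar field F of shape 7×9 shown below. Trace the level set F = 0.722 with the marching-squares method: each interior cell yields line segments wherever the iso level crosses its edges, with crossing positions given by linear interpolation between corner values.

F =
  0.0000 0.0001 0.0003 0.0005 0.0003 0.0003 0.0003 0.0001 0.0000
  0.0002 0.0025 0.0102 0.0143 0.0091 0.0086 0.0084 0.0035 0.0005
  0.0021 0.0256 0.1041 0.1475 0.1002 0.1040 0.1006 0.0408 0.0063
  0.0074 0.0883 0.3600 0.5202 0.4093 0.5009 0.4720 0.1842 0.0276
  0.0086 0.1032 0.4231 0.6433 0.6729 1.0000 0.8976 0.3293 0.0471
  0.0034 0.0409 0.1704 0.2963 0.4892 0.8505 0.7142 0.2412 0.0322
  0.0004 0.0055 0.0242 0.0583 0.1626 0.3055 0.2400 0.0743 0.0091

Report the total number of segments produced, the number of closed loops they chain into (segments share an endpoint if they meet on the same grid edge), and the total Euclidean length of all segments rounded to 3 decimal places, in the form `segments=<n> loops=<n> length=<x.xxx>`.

cell (3,4): code 0100 → (3.443,5.000)–(4.000,4.150)
cell (3,5): code 1100 → (3.587,6.000)–(3.443,5.000)
cell (3,6): code 1000 → (4.000,6.309)–(3.587,6.000)
cell (4,4): code 0110 → (4.000,4.150)–(5.000,4.644)
cell (4,5): code 1011 → (5.000,5.943)–(4.957,6.000)
cell (4,6): code 0001 → (4.957,6.000)–(4.000,6.309)
cell (5,4): code 0010 → (5.000,4.644)–(5.236,5.000)
cell (5,5): code 0001 → (5.236,5.000)–(5.000,5.943)
total: 8 segments, chained into 1 closed loop(s), length Σ = 6.133384

segments=8 loops=1 length=6.133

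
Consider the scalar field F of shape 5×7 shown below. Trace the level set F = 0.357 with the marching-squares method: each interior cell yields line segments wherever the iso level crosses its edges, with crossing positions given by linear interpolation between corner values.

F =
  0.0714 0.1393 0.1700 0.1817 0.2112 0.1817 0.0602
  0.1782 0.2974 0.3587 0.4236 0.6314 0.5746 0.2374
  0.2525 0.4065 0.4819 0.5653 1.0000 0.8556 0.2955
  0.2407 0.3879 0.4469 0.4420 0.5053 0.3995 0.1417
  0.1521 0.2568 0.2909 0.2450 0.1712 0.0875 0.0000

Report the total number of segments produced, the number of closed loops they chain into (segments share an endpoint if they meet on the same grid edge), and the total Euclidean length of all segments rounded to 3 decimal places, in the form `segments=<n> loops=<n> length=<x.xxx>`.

segments=16 loops=1 length=13.573

cell (0,1): code 0100 → (0.991,2.000)–(1.000,1.972)
cell (0,2): code 1100 → (0.725,3.000)–(0.991,2.000)
cell (0,3): code 1100 → (0.347,4.000)–(0.725,3.000)
cell (0,4): code 1100 → (0.446,5.000)–(0.347,4.000)
cell (0,5): code 1000 → (1.000,5.645)–(0.446,5.000)
cell (1,0): code 0100 → (1.546,1.000)–(2.000,0.679)
cell (1,1): code 1110 → (1.000,1.972)–(1.546,1.000)
cell (1,5): code 1001 → (2.000,5.890)–(1.000,5.645)
cell (2,0): code 0110 → (2.000,0.679)–(3.000,0.790)
cell (2,5): code 1001 → (3.000,5.165)–(2.000,5.890)
cell (3,0): code 0010 → (3.000,0.790)–(3.236,1.000)
cell (3,1): code 0011 → (3.236,1.000)–(3.576,2.000)
cell (3,2): code 0011 → (3.576,2.000)–(3.431,3.000)
cell (3,3): code 0011 → (3.431,3.000)–(3.444,4.000)
cell (3,4): code 0011 → (3.444,4.000)–(3.136,5.000)
cell (3,5): code 0001 → (3.136,5.000)–(3.000,5.165)
total: 16 segments, chained into 1 closed loop(s), length Σ = 13.573279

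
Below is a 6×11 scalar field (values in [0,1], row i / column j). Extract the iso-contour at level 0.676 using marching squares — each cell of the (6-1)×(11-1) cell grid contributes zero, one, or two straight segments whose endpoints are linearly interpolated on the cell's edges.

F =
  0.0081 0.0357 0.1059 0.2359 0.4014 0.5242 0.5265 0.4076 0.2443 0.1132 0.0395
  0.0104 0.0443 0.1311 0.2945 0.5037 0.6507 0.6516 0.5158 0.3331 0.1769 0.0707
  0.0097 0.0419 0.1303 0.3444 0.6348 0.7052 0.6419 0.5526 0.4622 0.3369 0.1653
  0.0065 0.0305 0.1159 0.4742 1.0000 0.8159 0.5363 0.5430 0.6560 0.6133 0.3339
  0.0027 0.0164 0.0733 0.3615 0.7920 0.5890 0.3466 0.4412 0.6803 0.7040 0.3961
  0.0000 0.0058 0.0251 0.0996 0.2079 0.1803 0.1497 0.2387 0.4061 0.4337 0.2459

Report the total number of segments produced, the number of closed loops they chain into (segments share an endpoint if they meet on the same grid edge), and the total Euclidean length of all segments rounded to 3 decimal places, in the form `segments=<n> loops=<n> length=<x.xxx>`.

cell (1,4): code 0100 → (1.464,5.000)–(2.000,4.585)
cell (1,5): code 1000 → (2.000,5.461)–(1.464,5.000)
cell (2,3): code 0100 → (2.113,4.000)–(3.000,3.384)
cell (2,4): code 1110 → (2.000,4.585)–(2.113,4.000)
cell (2,5): code 1001 → (3.000,5.500)–(2.000,5.461)
cell (3,3): code 0110 → (3.000,3.384)–(4.000,3.731)
cell (3,4): code 1011 → (4.000,4.571)–(3.617,5.000)
cell (3,5): code 0001 → (3.617,5.000)–(3.000,5.500)
cell (3,7): code 0100 → (3.823,8.000)–(4.000,7.982)
cell (3,8): code 1100 → (3.691,9.000)–(3.823,8.000)
cell (3,9): code 1000 → (4.000,9.091)–(3.691,9.000)
cell (4,3): code 0010 → (4.000,3.731)–(4.199,4.000)
cell (4,4): code 0001 → (4.199,4.000)–(4.000,4.571)
cell (4,7): code 0010 → (4.000,7.982)–(4.016,8.000)
cell (4,8): code 0011 → (4.016,8.000)–(4.104,9.000)
cell (4,9): code 0001 → (4.104,9.000)–(4.000,9.091)
total: 16 segments, chained into 2 closed loop(s), length Σ = 10.102624

segments=16 loops=2 length=10.103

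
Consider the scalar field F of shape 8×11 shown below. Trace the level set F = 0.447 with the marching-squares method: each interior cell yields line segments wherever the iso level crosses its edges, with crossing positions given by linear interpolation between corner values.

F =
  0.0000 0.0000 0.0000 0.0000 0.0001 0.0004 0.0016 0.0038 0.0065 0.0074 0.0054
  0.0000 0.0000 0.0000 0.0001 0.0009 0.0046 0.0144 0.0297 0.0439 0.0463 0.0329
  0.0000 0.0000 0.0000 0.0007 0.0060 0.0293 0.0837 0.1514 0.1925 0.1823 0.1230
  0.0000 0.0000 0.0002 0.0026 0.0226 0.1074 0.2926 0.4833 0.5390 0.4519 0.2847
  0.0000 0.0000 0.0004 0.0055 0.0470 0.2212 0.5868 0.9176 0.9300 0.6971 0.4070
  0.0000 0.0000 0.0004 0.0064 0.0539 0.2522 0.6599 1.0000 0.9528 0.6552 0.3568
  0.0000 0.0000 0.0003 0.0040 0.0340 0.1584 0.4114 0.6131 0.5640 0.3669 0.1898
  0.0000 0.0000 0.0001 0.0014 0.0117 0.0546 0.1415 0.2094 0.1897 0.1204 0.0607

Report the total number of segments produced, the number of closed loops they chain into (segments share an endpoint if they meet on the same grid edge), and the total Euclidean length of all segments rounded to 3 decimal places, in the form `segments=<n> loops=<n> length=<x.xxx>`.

segments=16 loops=1 length=12.519

cell (2,6): code 0100 → (2.891,7.000)–(3.000,6.810)
cell (2,7): code 1100 → (2.734,8.000)–(2.891,7.000)
cell (2,8): code 1100 → (2.982,9.000)–(2.734,8.000)
cell (2,9): code 1000 → (3.000,9.029)–(2.982,9.000)
cell (3,5): code 0100 → (3.525,6.000)–(4.000,5.618)
cell (3,6): code 1110 → (3.000,6.810)–(3.525,6.000)
cell (3,9): code 1001 → (4.000,9.862)–(3.000,9.029)
cell (4,5): code 0110 → (4.000,5.618)–(5.000,5.478)
cell (4,9): code 1001 → (5.000,9.698)–(4.000,9.862)
cell (5,5): code 0010 → (5.000,5.478)–(5.857,6.000)
cell (5,6): code 0111 → (5.857,6.000)–(6.000,6.176)
cell (5,8): code 1011 → (6.000,8.594)–(5.722,9.000)
cell (5,9): code 0001 → (5.722,9.000)–(5.000,9.698)
cell (6,6): code 0010 → (6.000,6.176)–(6.411,7.000)
cell (6,7): code 0011 → (6.411,7.000)–(6.313,8.000)
cell (6,8): code 0001 → (6.313,8.000)–(6.000,8.594)
total: 16 segments, chained into 1 closed loop(s), length Σ = 12.519020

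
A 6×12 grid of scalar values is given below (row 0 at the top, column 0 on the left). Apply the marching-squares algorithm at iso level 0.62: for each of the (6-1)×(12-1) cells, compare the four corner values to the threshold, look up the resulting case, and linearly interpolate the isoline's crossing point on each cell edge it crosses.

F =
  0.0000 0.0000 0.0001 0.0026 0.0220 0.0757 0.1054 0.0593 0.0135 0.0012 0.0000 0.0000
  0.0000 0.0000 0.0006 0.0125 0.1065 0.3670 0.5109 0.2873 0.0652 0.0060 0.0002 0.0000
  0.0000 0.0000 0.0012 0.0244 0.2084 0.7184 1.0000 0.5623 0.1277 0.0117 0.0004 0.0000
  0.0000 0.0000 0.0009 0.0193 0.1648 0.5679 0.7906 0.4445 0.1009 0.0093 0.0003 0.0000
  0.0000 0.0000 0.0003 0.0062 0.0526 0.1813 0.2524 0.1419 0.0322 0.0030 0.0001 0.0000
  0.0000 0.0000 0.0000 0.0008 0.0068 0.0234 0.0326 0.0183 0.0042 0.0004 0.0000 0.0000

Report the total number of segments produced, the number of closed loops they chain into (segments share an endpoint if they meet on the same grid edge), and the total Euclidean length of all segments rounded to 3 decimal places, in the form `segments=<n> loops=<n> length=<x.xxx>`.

cell (1,4): code 0100 → (1.720,5.000)–(2.000,4.807)
cell (1,5): code 1100 → (1.223,6.000)–(1.720,5.000)
cell (1,6): code 1000 → (2.000,6.868)–(1.223,6.000)
cell (2,4): code 0010 → (2.000,4.807)–(2.654,5.000)
cell (2,5): code 0111 → (2.654,5.000)–(3.000,5.234)
cell (2,6): code 1001 → (3.000,6.493)–(2.000,6.868)
cell (3,5): code 0010 → (3.000,5.234)–(3.317,6.000)
cell (3,6): code 0001 → (3.317,6.000)–(3.000,6.493)
total: 8 segments, chained into 1 closed loop(s), length Σ = 6.204464

segments=8 loops=1 length=6.204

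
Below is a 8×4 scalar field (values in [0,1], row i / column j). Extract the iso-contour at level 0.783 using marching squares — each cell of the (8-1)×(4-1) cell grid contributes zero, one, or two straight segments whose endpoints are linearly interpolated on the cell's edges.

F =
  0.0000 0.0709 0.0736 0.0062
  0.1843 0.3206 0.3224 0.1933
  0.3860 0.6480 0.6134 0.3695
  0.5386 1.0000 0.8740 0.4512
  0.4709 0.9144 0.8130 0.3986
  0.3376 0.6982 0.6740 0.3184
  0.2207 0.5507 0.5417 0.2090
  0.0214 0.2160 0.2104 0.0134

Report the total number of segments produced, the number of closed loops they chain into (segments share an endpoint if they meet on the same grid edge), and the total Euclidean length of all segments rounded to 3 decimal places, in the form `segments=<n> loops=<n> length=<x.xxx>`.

cell (2,0): code 0100 → (2.384,1.000)–(3.000,0.530)
cell (2,1): code 1100 → (2.651,2.000)–(2.384,1.000)
cell (2,2): code 1000 → (3.000,2.215)–(2.651,2.000)
cell (3,0): code 0110 → (3.000,0.530)–(4.000,0.704)
cell (3,2): code 1001 → (4.000,2.072)–(3.000,2.215)
cell (4,0): code 0010 → (4.000,0.704)–(4.608,1.000)
cell (4,1): code 0011 → (4.608,1.000)–(4.216,2.000)
cell (4,2): code 0001 → (4.216,2.000)–(4.000,2.072)
total: 8 segments, chained into 1 closed loop(s), length Σ = 6.223726

segments=8 loops=1 length=6.224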